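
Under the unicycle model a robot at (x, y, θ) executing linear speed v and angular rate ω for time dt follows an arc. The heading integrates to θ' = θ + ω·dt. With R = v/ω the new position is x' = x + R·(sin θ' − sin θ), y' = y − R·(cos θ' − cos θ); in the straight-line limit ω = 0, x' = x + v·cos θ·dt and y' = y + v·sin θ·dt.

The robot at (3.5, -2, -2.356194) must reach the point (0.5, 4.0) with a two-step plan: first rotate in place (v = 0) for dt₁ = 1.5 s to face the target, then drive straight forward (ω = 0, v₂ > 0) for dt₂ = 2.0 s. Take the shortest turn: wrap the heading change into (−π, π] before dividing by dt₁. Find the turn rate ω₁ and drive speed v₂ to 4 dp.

ω₁ = -1.2617, v₂ = 3.3541

heading to target = atan2(4−-2, 0.5−3.5) = 2.0344
Δθ = wrap(2.0344 − -2.3562) = -1.8925; ω₁ = Δθ/dt₁ = -1.2617
distance = √((0.5−3.5)² + (4−-2)²) = 6.7082; v₂ = distance/dt₂ = 3.3541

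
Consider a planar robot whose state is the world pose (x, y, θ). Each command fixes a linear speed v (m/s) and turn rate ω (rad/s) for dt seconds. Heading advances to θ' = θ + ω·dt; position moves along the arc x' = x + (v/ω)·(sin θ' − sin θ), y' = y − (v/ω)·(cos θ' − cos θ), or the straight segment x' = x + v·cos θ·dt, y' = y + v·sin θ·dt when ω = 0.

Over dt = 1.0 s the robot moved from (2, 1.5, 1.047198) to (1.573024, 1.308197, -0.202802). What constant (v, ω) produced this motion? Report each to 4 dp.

Δθ = -0.202802 − 1.047198 = -1.250000
ω = Δθ/dt = -1.250000/1.0 = -1.2500
R = Δx/(sin θ' − sin θ) = 0.4000
v = R·ω = 0.4000·-1.2500 = -0.5000

v = -0.5000, ω = -1.2500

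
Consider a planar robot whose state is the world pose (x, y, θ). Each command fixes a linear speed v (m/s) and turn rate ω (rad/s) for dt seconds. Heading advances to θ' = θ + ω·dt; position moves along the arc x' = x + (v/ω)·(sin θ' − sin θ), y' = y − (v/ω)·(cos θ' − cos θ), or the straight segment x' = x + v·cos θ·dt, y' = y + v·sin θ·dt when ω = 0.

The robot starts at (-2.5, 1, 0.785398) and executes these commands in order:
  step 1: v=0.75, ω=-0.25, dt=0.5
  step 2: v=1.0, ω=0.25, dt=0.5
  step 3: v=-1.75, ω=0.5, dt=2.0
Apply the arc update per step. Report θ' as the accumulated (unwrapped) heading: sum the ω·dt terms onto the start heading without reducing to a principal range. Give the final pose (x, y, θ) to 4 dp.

step 1: θ'=0.6604 (R=-3.0000) → pose (-2.2190, 1.2479, 0.6604)
step 2: θ'=0.7854 (R=4.0000) → pose (-1.8443, 1.5785, 0.7854)
step 3: θ'=1.7854 (R=-3.5000) → pose (-2.7891, -1.6417, 1.7854)

(-2.7891, -1.6417, 1.7854)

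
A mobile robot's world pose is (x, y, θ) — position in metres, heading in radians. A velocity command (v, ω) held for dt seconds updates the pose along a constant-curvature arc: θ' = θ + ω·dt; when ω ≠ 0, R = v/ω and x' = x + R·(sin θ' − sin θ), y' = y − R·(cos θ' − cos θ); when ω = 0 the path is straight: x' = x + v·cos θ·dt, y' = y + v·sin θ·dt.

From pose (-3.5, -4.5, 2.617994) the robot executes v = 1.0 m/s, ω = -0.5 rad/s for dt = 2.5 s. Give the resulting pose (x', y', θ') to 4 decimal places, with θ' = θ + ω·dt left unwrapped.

(-4.4590, -2.3651, 1.3680)

θ' = 2.6180 + -0.5·2.5 = 1.3680
R = v/ω = 1.0/-0.5 = -2.0000
x' = -3.5 + -2.0000·(sin 1.3680 − sin 2.6180) = -4.4590
y' = -4.5 − -2.0000·(cos 1.3680 − cos 2.6180) = -2.3651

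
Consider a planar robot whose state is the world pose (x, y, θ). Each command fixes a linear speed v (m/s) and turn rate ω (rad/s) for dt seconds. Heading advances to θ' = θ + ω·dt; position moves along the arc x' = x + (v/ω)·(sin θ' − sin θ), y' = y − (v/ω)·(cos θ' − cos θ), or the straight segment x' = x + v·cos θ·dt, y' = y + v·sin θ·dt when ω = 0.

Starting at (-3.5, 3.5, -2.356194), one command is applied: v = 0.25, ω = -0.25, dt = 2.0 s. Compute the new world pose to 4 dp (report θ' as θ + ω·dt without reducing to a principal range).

θ' = -2.3562 + -0.25·2.0 = -2.8562
R = v/ω = 0.25/-0.25 = -1.0000
x' = -3.5 + -1.0000·(sin -2.8562 − sin -2.3562) = -3.9256
y' = 3.5 − -1.0000·(cos -2.8562 − cos -2.3562) = 3.2476

(-3.9256, 3.2476, -2.8562)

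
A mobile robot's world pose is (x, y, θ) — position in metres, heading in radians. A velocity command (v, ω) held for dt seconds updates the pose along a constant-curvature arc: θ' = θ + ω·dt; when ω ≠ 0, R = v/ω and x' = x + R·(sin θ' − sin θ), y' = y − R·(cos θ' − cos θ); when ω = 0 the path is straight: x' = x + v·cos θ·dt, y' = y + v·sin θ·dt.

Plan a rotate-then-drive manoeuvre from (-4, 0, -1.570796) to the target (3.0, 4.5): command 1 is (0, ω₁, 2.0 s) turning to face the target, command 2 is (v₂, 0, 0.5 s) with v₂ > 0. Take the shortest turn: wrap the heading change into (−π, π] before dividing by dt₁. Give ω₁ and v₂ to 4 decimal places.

heading to target = atan2(4.5−0, 3−-4) = 0.5713
Δθ = wrap(0.5713 − -1.5708) = 2.1421; ω₁ = Δθ/dt₁ = 1.0711
distance = √((3−-4)² + (4.5−0)²) = 8.3217; v₂ = distance/dt₂ = 16.6433

ω₁ = 1.0711, v₂ = 16.6433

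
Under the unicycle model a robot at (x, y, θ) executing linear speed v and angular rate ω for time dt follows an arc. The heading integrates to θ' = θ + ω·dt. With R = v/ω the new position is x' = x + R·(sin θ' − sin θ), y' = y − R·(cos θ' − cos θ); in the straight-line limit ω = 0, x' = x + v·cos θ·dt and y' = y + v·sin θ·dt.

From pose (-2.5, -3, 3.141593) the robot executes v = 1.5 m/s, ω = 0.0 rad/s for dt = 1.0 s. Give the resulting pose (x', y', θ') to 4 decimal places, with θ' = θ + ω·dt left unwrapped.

θ' = 3.1416 + 0.0·1.0 = 3.1416
ω = 0 → straight: x' = -2.5 + 1.5·cos(3.1416)·1.0 = -4.0000
y' = -3 + 1.5·sin(3.1416)·1.0 = -3.0000

(-4.0000, -3.0000, 3.1416)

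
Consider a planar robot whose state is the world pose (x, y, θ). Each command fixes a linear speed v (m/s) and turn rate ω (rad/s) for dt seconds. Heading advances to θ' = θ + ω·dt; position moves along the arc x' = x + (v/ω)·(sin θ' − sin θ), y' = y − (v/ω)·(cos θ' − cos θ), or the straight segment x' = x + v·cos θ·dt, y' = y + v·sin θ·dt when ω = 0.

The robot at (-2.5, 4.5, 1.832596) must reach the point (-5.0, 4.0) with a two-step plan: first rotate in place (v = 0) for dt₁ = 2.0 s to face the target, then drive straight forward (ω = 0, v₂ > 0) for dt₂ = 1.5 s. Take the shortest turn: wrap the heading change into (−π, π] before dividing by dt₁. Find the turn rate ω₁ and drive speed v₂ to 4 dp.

heading to target = atan2(4−4.5, -5−-2.5) = -2.9442
Δθ = wrap(-2.9442 − 1.8326) = 1.5064; ω₁ = Δθ/dt₁ = 0.7532
distance = √((-5−-2.5)² + (4−4.5)²) = 2.5495; v₂ = distance/dt₂ = 1.6997

ω₁ = 0.7532, v₂ = 1.6997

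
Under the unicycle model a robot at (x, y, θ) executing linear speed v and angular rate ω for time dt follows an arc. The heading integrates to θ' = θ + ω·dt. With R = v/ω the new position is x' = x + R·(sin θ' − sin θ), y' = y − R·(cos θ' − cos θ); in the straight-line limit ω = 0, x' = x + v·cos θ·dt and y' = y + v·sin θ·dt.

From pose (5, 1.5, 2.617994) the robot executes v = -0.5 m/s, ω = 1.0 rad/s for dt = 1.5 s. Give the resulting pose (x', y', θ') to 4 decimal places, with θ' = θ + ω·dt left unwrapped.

(5.6642, 1.6530, 4.1180)

θ' = 2.6180 + 1.0·1.5 = 4.1180
R = v/ω = -0.5/1.0 = -0.5000
x' = 5 + -0.5000·(sin 4.1180 − sin 2.6180) = 5.6642
y' = 1.5 − -0.5000·(cos 4.1180 − cos 2.6180) = 1.6530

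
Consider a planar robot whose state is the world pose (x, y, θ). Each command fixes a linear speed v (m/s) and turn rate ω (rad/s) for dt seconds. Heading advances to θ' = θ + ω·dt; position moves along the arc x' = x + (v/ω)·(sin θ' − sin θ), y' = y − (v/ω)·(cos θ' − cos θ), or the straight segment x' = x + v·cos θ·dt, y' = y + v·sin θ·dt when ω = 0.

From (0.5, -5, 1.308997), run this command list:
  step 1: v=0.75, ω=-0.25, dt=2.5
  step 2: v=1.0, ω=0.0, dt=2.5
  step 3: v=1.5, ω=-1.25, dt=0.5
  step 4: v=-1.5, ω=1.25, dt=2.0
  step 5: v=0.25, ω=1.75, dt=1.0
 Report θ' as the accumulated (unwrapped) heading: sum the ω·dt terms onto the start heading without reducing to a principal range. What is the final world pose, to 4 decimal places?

(3.3278, -3.8669, 4.3090)

step 1: θ'=0.6840 (R=-3.0000) → pose (1.5021, -3.4513, 0.6840)
step 2: θ'=0.6840 (straight) → pose (3.4397, -1.8716, 0.6840)
step 3: θ'=0.0590 (R=-1.2000) → pose (4.1272, -1.6037, 0.0590)
step 4: θ'=2.5590 (R=-1.2000) → pose (3.5378, -3.8037, 2.5590)
step 5: θ'=4.3090 (R=0.1429) → pose (3.3278, -3.8669, 4.3090)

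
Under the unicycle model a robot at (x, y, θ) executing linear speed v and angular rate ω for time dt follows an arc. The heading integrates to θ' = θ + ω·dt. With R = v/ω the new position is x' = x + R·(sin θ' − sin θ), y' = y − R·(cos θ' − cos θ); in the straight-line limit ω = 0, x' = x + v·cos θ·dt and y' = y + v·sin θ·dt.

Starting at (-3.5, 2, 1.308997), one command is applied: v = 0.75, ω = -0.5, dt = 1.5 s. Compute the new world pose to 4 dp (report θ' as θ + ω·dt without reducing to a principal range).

(-2.8466, 2.8835, 0.5590)

θ' = 1.3090 + -0.5·1.5 = 0.5590
R = v/ω = 0.75/-0.5 = -1.5000
x' = -3.5 + -1.5000·(sin 0.5590 − sin 1.3090) = -2.8466
y' = 2 − -1.5000·(cos 0.5590 − cos 1.3090) = 2.8835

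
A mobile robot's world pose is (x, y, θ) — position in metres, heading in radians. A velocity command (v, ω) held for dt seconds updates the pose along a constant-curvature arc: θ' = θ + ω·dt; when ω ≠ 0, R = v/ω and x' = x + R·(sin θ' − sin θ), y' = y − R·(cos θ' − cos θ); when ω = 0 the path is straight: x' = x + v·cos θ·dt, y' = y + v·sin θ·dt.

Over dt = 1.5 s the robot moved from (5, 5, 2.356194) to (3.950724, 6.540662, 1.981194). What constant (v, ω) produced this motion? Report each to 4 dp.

v = 1.2500, ω = -0.2500

Δθ = 1.981194 − 2.356194 = -0.375000
ω = Δθ/dt = -0.375000/1.5 = -0.2500
R = −Δy/(cos θ' − cos θ) = -5.0000
v = R·ω = -5.0000·-0.2500 = 1.2500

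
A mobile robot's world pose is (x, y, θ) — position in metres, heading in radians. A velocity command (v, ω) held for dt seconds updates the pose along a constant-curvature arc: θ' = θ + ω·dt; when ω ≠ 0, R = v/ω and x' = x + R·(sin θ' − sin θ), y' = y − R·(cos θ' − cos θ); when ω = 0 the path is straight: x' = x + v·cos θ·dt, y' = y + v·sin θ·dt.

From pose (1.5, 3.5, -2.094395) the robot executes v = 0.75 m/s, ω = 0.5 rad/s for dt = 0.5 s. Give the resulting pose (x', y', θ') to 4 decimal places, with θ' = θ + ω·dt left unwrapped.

(1.3548, 3.1553, -1.8444)

θ' = -2.0944 + 0.5·0.5 = -1.8444
R = v/ω = 0.75/0.5 = 1.5000
x' = 1.5 + 1.5000·(sin -1.8444 − sin -2.0944) = 1.3548
y' = 3.5 − 1.5000·(cos -1.8444 − cos -2.0944) = 3.1553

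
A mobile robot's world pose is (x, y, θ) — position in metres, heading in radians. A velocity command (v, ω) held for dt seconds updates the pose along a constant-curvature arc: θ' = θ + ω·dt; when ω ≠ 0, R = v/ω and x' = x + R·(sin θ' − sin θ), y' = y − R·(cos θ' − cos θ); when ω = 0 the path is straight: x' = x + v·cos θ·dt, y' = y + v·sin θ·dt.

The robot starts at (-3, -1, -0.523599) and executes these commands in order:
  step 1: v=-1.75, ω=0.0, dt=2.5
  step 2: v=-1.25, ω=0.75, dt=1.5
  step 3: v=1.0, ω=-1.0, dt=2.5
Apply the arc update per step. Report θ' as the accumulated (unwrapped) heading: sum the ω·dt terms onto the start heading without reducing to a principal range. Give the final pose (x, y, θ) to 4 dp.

step 1: θ'=-0.5236 (straight) → pose (-6.7889, 1.1875, -0.5236)
step 2: θ'=0.6014 (R=-1.6667) → pose (-8.5652, 1.1184, 0.6014)
step 3: θ'=-1.8986 (R=-1.0000) → pose (-7.0526, -0.0281, -1.8986)

(-7.0526, -0.0281, -1.8986)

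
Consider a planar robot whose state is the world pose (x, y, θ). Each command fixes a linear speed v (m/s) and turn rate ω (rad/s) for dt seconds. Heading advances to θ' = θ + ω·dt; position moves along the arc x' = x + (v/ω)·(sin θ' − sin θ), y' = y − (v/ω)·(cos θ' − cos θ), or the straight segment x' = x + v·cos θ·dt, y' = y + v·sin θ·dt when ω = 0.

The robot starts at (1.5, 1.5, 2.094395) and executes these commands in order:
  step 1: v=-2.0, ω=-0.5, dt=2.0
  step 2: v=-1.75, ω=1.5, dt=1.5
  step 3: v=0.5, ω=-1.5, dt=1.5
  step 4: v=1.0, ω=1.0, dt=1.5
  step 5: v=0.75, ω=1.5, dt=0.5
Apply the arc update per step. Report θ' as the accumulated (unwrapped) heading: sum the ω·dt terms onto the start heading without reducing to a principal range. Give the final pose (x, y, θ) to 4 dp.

(1.7697, -2.1574, 3.3444)

step 1: θ'=1.0944 (R=4.0000) → pose (1.5905, -2.3343, 1.0944)
step 2: θ'=3.3444 (R=-1.1667) → pose (2.8622, -4.0121, 3.3444)
step 3: θ'=1.0944 (R=-0.3333) → pose (2.4989, -3.5327, 1.0944)
step 4: θ'=2.5944 (R=1.0000) → pose (2.1305, -2.2202, 2.5944)
step 5: θ'=3.3444 (R=0.5000) → pose (1.7697, -2.1574, 3.3444)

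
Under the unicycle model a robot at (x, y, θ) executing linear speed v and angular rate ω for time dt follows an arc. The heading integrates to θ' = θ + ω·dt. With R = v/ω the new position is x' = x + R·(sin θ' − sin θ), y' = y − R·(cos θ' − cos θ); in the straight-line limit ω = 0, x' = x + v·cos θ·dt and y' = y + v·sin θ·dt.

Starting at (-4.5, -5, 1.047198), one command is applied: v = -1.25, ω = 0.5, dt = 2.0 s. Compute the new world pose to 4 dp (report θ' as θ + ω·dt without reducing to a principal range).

θ' = 1.0472 + 0.5·2.0 = 2.0472
R = v/ω = -1.25/0.5 = -2.5000
x' = -4.5 + -2.5000·(sin 2.0472 − sin 1.0472) = -4.5566
y' = -5 − -2.5000·(cos 2.0472 − cos 1.0472) = -7.3965

(-4.5566, -7.3965, 2.0472)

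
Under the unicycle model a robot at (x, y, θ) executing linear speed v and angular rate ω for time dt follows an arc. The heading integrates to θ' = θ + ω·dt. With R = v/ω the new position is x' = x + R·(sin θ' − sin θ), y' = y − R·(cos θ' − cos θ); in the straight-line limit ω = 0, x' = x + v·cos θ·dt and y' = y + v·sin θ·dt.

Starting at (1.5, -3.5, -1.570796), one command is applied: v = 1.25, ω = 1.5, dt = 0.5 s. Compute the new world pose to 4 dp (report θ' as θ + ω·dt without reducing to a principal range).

(1.7236, -4.0680, -0.8208)

θ' = -1.5708 + 1.5·0.5 = -0.8208
R = v/ω = 1.25/1.5 = 0.8333
x' = 1.5 + 0.8333·(sin -0.8208 − sin -1.5708) = 1.7236
y' = -3.5 − 0.8333·(cos -0.8208 − cos -1.5708) = -4.0680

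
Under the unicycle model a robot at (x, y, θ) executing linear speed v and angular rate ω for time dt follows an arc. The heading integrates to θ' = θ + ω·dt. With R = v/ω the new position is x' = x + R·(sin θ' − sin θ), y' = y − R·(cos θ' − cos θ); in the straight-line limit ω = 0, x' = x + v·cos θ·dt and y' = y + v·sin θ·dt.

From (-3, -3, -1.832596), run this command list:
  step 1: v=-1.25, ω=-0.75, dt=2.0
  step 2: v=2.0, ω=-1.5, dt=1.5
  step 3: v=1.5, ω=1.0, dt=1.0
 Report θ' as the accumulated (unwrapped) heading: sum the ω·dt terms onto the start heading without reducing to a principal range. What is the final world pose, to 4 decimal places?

step 1: θ'=-3.3326 (R=1.6667) → pose (-1.0737, -1.7950, -3.3326)
step 2: θ'=-5.5826 (R=-1.3333) → pose (-1.6801, 0.5334, -5.5826)
step 3: θ'=-4.5826 (R=1.5000) → pose (-1.1598, 1.8742, -4.5826)

(-1.1598, 1.8742, -4.5826)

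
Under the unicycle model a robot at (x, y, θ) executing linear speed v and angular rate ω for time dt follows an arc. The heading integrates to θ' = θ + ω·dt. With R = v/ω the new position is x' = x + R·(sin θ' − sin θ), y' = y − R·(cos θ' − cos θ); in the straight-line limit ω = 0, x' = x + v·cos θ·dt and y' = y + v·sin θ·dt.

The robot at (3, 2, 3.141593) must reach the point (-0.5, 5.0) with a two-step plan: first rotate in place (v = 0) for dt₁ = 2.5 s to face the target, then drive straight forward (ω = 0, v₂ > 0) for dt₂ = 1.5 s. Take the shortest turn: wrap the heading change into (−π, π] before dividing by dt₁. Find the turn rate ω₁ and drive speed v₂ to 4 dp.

ω₁ = -0.2835, v₂ = 3.0732

heading to target = atan2(5−2, -0.5−3) = 2.4330
Δθ = wrap(2.4330 − 3.1416) = -0.7086; ω₁ = Δθ/dt₁ = -0.2835
distance = √((-0.5−3)² + (5−2)²) = 4.6098; v₂ = distance/dt₂ = 3.0732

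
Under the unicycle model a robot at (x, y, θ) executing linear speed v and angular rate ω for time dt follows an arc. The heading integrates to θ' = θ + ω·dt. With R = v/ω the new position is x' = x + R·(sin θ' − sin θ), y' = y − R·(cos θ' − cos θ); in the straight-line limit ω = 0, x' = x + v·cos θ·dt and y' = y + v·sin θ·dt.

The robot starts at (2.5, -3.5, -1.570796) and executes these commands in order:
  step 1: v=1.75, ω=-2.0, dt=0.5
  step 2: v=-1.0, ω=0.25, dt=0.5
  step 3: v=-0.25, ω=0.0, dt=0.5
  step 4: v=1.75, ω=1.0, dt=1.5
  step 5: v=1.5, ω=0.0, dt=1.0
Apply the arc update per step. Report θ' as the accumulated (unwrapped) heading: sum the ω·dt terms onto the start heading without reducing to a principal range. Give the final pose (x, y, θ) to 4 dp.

(3.1767, -7.4440, -0.9458)

step 1: θ'=-2.5708 (R=-0.8750) → pose (2.0978, -4.2363, -2.5708)
step 2: θ'=-2.4458 (R=-4.0000) → pose (2.5005, -3.9406, -2.4458)
step 3: θ'=-2.4458 (straight) → pose (2.5965, -3.8605, -2.4458)
step 4: θ'=-0.9458 (R=1.7500) → pose (2.2990, -6.2276, -0.9458)
step 5: θ'=-0.9458 (straight) → pose (3.1767, -7.4440, -0.9458)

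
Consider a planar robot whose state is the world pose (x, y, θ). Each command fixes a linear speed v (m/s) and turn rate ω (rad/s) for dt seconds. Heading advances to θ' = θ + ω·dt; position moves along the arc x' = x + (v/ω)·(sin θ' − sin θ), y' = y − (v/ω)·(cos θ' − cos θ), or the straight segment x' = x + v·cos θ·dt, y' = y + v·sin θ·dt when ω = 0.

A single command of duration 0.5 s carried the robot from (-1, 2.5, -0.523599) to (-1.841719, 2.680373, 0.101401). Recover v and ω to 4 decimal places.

Δθ = 0.101401 − -0.523599 = 0.625000
ω = Δθ/dt = 0.625000/0.5 = 1.2500
R = Δx/(sin θ' − sin θ) = -1.4000
v = R·ω = -1.4000·1.2500 = -1.7500

v = -1.7500, ω = 1.2500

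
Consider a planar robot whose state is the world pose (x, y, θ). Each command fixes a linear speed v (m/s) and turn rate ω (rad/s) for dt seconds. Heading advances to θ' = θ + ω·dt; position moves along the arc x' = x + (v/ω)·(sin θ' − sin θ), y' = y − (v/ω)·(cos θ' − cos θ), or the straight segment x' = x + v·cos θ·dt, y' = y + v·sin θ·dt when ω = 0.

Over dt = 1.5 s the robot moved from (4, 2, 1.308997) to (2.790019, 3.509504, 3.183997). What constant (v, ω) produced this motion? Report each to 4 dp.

Δθ = 3.183997 − 1.308997 = 1.875000
ω = Δθ/dt = 1.875000/1.5 = 1.2500
R = −Δy/(cos θ' − cos θ) = 1.2000
v = R·ω = 1.2000·1.2500 = 1.5000

v = 1.5000, ω = 1.2500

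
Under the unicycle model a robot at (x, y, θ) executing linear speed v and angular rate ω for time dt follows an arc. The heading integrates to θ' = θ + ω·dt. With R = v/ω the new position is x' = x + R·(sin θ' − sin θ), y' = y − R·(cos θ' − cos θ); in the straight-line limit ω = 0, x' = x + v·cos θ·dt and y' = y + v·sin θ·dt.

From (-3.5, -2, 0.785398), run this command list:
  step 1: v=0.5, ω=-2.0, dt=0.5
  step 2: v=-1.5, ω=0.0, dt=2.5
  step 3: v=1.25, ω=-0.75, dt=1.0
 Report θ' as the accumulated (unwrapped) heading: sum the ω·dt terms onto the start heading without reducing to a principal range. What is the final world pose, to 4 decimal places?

step 1: θ'=-0.2146 (R=-0.2500) → pose (-3.2700, -1.9325, -0.2146)
step 2: θ'=-0.2146 (straight) → pose (-6.9340, -1.1339, -0.2146)
step 3: θ'=-0.9646 (R=-1.6667) → pose (-5.9192, -1.8128, -0.9646)

(-5.9192, -1.8128, -0.9646)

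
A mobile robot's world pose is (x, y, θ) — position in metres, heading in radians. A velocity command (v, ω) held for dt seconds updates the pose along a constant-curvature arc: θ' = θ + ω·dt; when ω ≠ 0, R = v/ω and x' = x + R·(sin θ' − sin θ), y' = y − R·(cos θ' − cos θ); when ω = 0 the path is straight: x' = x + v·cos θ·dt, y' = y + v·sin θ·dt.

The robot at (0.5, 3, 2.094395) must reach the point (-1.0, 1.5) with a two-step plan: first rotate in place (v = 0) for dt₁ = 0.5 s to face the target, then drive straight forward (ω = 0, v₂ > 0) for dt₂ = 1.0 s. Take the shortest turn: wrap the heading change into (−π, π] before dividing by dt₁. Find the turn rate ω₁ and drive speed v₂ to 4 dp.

heading to target = atan2(1.5−3, -1−0.5) = -2.3562
Δθ = wrap(-2.3562 − 2.0944) = 1.8326; ω₁ = Δθ/dt₁ = 3.6652
distance = √((-1−0.5)² + (1.5−3)²) = 2.1213; v₂ = distance/dt₂ = 2.1213

ω₁ = 3.6652, v₂ = 2.1213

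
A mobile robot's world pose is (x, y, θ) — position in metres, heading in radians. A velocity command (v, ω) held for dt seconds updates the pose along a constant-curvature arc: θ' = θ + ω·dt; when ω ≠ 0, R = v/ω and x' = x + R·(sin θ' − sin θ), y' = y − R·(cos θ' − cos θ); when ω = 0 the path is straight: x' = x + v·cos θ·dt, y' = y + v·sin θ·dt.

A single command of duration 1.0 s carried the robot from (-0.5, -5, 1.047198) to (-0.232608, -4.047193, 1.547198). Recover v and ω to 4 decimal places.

v = 1.0000, ω = 0.5000

Δθ = 1.547198 − 1.047198 = 0.500000
ω = Δθ/dt = 0.500000/1.0 = 0.5000
R = −Δy/(cos θ' − cos θ) = 2.0000
v = R·ω = 2.0000·0.5000 = 1.0000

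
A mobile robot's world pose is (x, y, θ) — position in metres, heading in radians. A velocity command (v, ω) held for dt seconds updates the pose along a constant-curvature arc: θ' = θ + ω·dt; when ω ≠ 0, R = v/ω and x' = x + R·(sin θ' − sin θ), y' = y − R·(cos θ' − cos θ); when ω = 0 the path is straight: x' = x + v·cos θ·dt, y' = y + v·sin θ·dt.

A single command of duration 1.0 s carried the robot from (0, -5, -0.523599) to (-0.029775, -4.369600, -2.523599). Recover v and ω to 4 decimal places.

v = -0.7500, ω = -2.0000

Δθ = -2.523599 − -0.523599 = -2.000000
ω = Δθ/dt = -2.000000/1.0 = -2.0000
R = −Δy/(cos θ' − cos θ) = 0.3750
v = R·ω = 0.3750·-2.0000 = -0.7500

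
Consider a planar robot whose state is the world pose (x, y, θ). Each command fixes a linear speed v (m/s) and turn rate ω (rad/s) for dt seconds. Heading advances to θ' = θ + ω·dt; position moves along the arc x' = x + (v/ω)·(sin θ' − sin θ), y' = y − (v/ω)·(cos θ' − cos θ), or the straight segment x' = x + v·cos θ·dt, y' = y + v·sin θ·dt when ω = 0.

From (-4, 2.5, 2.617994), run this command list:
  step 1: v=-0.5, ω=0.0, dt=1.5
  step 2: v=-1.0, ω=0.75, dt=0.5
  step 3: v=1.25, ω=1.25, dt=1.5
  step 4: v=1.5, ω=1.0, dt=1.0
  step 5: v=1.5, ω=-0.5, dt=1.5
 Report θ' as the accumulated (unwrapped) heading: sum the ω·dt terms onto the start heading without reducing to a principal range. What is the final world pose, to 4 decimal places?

step 1: θ'=2.6180 (straight) → pose (-3.3505, 2.1250, 2.6180)
step 2: θ'=2.9930 (R=-1.3333) → pose (-2.8812, 1.9611, 2.9930)
step 3: θ'=4.8680 (R=1.0000) → pose (-4.0172, 0.8171, 4.8680)
step 4: θ'=5.8680 (R=1.5000) → pose (-3.1404, -0.3230, 5.8680)
step 5: θ'=5.1180 (R=-3.0000) → pose (-1.5939, -1.8844, 5.1180)

(-1.5939, -1.8844, 5.1180)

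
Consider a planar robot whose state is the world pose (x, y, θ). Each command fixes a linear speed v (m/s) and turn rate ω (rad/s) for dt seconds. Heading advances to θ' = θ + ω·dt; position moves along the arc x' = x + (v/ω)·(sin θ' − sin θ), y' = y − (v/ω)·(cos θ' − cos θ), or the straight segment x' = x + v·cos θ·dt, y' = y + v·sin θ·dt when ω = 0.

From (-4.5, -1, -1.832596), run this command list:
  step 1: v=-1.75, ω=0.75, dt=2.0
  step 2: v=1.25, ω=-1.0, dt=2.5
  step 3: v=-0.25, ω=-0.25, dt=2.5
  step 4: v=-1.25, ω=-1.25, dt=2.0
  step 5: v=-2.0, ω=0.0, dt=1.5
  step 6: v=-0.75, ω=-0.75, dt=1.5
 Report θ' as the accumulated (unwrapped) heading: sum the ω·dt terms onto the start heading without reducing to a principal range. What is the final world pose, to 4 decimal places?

(-9.2752, -3.1723, -7.0826)

step 1: θ'=-0.3326 (R=-2.3333) → pose (-5.9920, 1.8094, -0.3326)
step 2: θ'=-2.8326 (R=-1.2500) → pose (-6.0200, -0.5629, -2.8326)
step 3: θ'=-3.4576 (R=1.0000) → pose (-5.4051, -0.5651, -3.4576)
step 4: θ'=-5.9576 (R=1.0000) → pose (-5.3960, -2.4630, -5.9576)
step 5: θ'=-5.9576 (straight) → pose (-8.2384, -3.4226, -5.9576)
step 6: θ'=-7.0826 (R=1.0000) → pose (-9.2752, -3.1723, -7.0826)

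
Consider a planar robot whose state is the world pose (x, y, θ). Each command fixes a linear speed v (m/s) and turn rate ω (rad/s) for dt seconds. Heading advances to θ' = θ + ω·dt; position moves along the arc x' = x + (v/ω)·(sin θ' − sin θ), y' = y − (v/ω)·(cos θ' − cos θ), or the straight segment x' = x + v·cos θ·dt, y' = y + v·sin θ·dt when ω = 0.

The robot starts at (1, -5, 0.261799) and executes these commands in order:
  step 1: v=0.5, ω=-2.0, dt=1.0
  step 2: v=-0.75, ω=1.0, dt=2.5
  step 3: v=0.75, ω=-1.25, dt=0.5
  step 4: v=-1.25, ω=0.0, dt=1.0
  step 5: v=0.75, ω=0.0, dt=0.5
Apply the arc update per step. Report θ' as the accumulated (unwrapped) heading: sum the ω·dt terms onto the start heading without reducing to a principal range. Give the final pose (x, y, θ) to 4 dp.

step 1: θ'=-1.7382 (R=-0.2500) → pose (1.3112, -5.2831, -1.7382)
step 2: θ'=0.7618 (R=-0.7500) → pose (0.0540, -4.6155, 0.7618)
step 3: θ'=0.1368 (R=-0.6000) → pose (0.3863, -4.4552, 0.1368)
step 4: θ'=0.1368 (straight) → pose (-0.8520, -4.6257, 0.1368)
step 5: θ'=0.1368 (straight) → pose (-0.4805, -4.5746, 0.1368)

(-0.4805, -4.5746, 0.1368)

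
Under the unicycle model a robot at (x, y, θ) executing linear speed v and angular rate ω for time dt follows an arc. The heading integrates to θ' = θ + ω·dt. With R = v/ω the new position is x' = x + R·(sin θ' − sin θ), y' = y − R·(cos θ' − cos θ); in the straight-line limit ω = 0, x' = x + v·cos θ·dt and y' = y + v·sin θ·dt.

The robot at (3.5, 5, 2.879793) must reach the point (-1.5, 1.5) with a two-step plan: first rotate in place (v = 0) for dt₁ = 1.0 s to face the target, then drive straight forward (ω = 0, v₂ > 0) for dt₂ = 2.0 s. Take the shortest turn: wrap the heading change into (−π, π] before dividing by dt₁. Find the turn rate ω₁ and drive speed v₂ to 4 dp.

ω₁ = 0.8725, v₂ = 3.0516

heading to target = atan2(1.5−5, -1.5−3.5) = -2.5309
Δθ = wrap(-2.5309 − 2.8798) = 0.8725; ω₁ = Δθ/dt₁ = 0.8725
distance = √((-1.5−3.5)² + (1.5−5)²) = 6.1033; v₂ = distance/dt₂ = 3.0516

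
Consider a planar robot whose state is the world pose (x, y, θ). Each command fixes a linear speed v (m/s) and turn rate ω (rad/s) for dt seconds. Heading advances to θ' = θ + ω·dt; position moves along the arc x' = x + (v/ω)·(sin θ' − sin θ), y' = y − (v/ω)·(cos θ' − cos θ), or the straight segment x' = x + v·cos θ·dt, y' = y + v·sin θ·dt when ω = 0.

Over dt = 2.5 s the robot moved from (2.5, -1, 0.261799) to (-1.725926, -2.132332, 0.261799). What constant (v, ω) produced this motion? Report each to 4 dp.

v = -1.7500, ω = 0.0000

Δθ = 0.261799 − 0.261799 = 0.000000
ω = Δθ/dt = 0.000000/2.5 = 0.0000
ω = 0 → v = (Δx·cos θ + Δy·sin θ)/dt = -1.7500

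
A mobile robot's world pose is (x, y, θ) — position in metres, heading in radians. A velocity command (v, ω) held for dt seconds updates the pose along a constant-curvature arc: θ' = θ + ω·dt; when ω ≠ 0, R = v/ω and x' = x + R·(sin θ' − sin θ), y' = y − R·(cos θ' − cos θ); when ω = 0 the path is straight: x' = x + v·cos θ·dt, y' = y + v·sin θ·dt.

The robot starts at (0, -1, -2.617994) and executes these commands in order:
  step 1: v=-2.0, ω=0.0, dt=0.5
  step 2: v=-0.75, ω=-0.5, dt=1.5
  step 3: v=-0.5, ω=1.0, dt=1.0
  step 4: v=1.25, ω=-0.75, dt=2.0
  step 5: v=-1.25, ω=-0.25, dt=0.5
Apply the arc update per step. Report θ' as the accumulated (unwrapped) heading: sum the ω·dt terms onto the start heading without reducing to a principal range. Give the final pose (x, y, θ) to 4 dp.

(0.5829, -0.7046, -3.9930)

step 1: θ'=-2.6180 (straight) → pose (0.8660, -0.5000, -2.6180)
step 2: θ'=-3.3680 (R=1.5000) → pose (1.9527, -0.3373, -3.3680)
step 3: θ'=-2.3680 (R=-0.5000) → pose (2.4143, -0.2078, -2.3680)
step 4: θ'=-3.8680 (R=-1.6667) → pose (0.1428, -0.2614, -3.8680)
step 5: θ'=-3.9930 (R=5.0000) → pose (0.5829, -0.7046, -3.9930)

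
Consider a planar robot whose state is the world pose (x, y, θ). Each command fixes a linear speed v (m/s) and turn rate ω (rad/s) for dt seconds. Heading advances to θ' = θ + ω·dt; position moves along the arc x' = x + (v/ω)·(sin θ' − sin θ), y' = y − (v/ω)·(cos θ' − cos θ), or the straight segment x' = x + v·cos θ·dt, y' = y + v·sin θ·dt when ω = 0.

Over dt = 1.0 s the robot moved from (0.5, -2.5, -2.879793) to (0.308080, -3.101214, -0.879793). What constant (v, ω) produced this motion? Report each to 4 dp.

v = 0.7500, ω = 2.0000

Δθ = -0.879793 − -2.879793 = 2.000000
ω = Δθ/dt = 2.000000/1.0 = 2.0000
R = −Δy/(cos θ' − cos θ) = 0.3750
v = R·ω = 0.3750·2.0000 = 0.7500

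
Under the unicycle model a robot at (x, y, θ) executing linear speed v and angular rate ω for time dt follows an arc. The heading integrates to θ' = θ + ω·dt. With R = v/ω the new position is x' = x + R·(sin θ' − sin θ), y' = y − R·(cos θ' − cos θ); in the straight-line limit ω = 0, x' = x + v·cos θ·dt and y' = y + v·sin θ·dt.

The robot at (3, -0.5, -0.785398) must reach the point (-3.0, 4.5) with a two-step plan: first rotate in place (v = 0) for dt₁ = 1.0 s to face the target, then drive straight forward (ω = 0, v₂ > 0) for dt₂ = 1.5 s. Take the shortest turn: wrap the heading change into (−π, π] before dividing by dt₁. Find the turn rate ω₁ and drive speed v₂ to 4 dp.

heading to target = atan2(4.5−-0.5, -3−3) = 2.4469
Δθ = wrap(2.4469 − -0.7854) = -3.0509; ω₁ = Δθ/dt₁ = -3.0509
distance = √((-3−3)² + (4.5−-0.5)²) = 7.8102; v₂ = distance/dt₂ = 5.2068

ω₁ = -3.0509, v₂ = 5.2068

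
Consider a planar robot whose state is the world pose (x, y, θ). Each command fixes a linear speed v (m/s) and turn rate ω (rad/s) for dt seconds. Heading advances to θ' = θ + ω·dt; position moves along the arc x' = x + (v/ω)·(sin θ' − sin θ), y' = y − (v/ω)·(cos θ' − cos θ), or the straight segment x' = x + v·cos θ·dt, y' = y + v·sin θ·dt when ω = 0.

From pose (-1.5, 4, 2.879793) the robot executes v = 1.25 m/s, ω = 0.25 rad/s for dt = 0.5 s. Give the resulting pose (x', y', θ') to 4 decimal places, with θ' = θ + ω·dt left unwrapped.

θ' = 2.8798 + 0.25·0.5 = 3.0048
R = v/ω = 1.25/0.25 = 5.0000
x' = -1.5 + 5.0000·(sin 3.0048 − sin 2.8798) = -2.1122
y' = 4 − 5.0000·(cos 3.0048 − cos 2.8798) = 4.1237

(-2.1122, 4.1237, 3.0048)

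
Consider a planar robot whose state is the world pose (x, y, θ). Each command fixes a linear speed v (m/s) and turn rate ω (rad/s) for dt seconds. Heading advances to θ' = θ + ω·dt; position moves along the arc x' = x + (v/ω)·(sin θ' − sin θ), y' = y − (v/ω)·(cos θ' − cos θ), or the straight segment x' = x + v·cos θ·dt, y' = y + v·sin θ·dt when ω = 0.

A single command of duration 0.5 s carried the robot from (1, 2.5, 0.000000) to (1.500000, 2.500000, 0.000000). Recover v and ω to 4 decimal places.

v = 1.0000, ω = 0.0000

Δθ = 0.000000 − 0.000000 = 0.000000
ω = Δθ/dt = 0.000000/0.5 = 0.0000
ω = 0 → v = (Δx·cos θ + Δy·sin θ)/dt = 1.0000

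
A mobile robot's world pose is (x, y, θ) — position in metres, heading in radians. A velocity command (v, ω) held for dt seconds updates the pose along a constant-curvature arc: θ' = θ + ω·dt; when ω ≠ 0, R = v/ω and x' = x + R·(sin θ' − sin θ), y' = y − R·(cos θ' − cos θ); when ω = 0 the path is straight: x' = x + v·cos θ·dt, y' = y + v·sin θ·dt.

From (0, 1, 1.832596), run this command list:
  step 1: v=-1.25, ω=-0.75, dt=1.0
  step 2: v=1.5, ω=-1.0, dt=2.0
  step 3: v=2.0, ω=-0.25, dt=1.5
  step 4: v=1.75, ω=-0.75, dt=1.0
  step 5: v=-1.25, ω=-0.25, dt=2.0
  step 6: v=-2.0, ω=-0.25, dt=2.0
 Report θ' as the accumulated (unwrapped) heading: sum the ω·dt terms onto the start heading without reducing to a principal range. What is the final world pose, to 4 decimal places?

(8.9067, -1.1590, -3.0424)

step 1: θ'=1.0826 (R=1.6667) → pose (-0.1379, -0.2131, 1.0826)
step 2: θ'=-0.9174 (R=-1.5000) → pose (2.3779, -0.0048, -0.9174)
step 3: θ'=-1.2924 (R=-8.0000) → pose (3.7177, -2.6694, -1.2924)
step 4: θ'=-2.0424 (R=-2.3333) → pose (3.5528, -4.3707, -2.0424)
step 5: θ'=-2.5424 (R=5.0000) → pose (5.1871, -2.5133, -2.5424)
step 6: θ'=-3.0424 (R=8.0000) → pose (8.9067, -1.1590, -3.0424)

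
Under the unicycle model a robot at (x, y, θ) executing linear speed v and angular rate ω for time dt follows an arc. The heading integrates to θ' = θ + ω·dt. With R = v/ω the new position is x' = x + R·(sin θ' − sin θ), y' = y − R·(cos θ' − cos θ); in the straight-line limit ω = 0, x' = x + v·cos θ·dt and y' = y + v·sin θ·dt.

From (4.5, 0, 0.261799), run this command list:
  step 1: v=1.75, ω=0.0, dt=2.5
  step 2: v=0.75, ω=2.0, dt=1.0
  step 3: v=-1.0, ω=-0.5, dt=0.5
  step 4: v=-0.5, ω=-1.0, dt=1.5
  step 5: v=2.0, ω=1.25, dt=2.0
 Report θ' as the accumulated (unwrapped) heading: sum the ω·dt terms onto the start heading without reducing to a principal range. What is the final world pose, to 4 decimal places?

step 1: θ'=0.2618 (straight) → pose (8.7259, 1.1323, 0.2618)
step 2: θ'=2.2618 (R=0.3750) → pose (8.9178, 1.7335, 2.2618)
step 3: θ'=2.0118 (R=2.0000) → pose (9.1853, 1.3126, 2.0118)
step 4: θ'=0.5118 (R=0.5000) → pose (8.9780, 0.6633, 0.5118)
step 5: θ'=3.0118 (R=1.6000) → pose (8.4015, 3.6448, 3.0118)

(8.4015, 3.6448, 3.0118)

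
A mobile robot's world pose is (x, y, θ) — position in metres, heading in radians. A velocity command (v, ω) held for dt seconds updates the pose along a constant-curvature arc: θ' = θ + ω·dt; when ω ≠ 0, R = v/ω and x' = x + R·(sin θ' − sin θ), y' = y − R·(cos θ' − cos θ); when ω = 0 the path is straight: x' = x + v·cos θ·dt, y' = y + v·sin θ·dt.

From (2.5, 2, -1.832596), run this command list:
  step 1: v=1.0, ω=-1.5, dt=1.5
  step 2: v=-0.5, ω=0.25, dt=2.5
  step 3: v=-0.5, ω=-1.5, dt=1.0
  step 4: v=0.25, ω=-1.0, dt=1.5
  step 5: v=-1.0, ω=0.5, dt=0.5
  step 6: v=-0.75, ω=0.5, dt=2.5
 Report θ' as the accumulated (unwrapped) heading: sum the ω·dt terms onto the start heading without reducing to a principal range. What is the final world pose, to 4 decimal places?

step 1: θ'=-4.0826 (R=-0.6667) → pose (1.3173, 1.7799, -4.0826)
step 2: θ'=-3.4576 (R=-2.0000) → pose (2.3120, 1.0569, -3.4576)
step 3: θ'=-4.9576 (R=0.3333) → pose (2.5318, 0.6591, -4.9576)
step 4: θ'=-6.4576 (R=-0.2500) → pose (2.8177, 0.8446, -6.4576)
step 5: θ'=-6.2076 (R=-2.0000) → pose (2.3196, 0.8693, -6.2076)
step 6: θ'=-4.9576 (R=-1.5000) → pose (0.9778, -0.2623, -4.9576)

(0.9778, -0.2623, -4.9576)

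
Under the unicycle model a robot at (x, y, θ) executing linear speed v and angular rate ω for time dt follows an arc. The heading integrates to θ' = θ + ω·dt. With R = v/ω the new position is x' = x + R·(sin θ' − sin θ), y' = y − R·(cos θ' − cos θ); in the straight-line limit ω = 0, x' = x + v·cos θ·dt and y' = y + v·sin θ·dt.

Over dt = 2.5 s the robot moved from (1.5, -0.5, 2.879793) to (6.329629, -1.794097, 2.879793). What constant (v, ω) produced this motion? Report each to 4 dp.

v = -2.0000, ω = 0.0000

Δθ = 2.879793 − 2.879793 = 0.000000
ω = Δθ/dt = 0.000000/2.5 = 0.0000
ω = 0 → v = (Δx·cos θ + Δy·sin θ)/dt = -2.0000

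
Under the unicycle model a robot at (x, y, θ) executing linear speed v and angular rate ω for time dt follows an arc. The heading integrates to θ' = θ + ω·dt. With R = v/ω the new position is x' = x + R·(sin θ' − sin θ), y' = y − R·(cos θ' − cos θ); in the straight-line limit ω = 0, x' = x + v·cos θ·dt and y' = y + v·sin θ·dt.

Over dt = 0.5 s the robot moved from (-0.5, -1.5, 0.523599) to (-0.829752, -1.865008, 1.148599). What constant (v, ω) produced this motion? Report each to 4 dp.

v = -1.0000, ω = 1.2500

Δθ = 1.148599 − 0.523599 = 0.625000
ω = Δθ/dt = 0.625000/0.5 = 1.2500
R = −Δy/(cos θ' − cos θ) = -0.8000
v = R·ω = -0.8000·1.2500 = -1.0000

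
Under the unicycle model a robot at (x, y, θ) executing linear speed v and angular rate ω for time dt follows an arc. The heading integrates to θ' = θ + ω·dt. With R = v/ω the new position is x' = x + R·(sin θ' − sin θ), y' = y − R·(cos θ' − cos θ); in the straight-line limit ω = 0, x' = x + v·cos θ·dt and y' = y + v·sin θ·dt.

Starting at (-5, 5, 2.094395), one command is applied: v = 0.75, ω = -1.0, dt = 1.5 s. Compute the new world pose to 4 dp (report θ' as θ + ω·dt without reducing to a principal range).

θ' = 2.0944 + -1.0·1.5 = 0.5944
R = v/ω = 0.75/-1.0 = -0.7500
x' = -5 + -0.7500·(sin 0.5944 − sin 2.0944) = -4.7705
y' = 5 − -0.7500·(cos 0.5944 − cos 2.0944) = 5.9964

(-4.7705, 5.9964, 0.5944)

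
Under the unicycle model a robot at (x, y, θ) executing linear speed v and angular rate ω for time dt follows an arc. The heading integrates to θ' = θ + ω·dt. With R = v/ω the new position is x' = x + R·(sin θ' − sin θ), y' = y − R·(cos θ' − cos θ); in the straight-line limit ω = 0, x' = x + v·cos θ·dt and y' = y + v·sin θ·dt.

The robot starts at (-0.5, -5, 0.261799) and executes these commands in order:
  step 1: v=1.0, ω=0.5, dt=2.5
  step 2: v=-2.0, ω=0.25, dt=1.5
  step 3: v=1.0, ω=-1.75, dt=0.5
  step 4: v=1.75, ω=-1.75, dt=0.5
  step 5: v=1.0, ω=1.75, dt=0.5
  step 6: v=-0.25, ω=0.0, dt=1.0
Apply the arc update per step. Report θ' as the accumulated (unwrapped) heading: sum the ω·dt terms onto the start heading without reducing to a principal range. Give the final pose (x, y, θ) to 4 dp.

step 1: θ'=1.5118 (R=2.0000) → pose (0.9789, -3.1861, 1.5118)
step 2: θ'=1.8868 (R=-8.0000) → pose (1.3611, -6.1439, 1.8868)
step 3: θ'=1.0118 (R=-0.5714) → pose (1.4198, -5.6633, 1.0118)
step 4: θ'=0.1368 (R=-1.0000) → pose (2.1312, -5.2030, 0.1368)
step 5: θ'=1.0118 (R=0.5714) → pose (2.5377, -4.9399, 1.0118)
step 6: θ'=1.0118 (straight) → pose (2.4051, -5.1519, 1.0118)

(2.4051, -5.1519, 1.0118)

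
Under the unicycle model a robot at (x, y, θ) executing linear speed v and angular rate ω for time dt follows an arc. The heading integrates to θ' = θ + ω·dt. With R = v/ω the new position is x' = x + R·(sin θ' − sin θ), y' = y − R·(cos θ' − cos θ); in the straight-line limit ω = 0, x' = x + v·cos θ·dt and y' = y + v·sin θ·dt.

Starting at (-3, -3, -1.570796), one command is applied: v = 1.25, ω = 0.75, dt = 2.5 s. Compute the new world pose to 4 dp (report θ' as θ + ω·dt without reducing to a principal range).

θ' = -1.5708 + 0.75·2.5 = 0.3042
R = v/ω = 1.25/0.75 = 1.6667
x' = -3 + 1.6667·(sin 0.3042 − sin -1.5708) = -0.8341
y' = -3 − 1.6667·(cos 0.3042 − cos -1.5708) = -4.5901

(-0.8341, -4.5901, 0.3042)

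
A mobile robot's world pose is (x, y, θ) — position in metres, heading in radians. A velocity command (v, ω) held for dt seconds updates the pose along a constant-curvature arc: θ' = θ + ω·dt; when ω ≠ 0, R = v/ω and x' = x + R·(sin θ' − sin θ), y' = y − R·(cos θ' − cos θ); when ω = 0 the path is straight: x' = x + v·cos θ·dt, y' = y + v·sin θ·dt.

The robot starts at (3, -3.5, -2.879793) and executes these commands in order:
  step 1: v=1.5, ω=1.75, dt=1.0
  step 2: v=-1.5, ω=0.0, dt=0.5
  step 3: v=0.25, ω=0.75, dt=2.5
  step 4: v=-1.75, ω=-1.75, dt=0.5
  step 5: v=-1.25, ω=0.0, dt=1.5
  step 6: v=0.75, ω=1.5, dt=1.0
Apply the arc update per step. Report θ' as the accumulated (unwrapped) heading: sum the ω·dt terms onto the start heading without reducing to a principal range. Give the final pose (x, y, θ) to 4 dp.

step 1: θ'=-1.1298 (R=0.8571) → pose (2.4467, -4.6938, -1.1298)
step 2: θ'=-1.1298 (straight) → pose (2.1266, -4.0156, -1.1298)
step 3: θ'=0.7452 (R=0.3333) → pose (2.6541, -4.1183, 0.7452)
step 4: θ'=-0.1298 (R=1.0000) → pose (1.8465, -4.3749, -0.1298)
step 5: θ'=-0.1298 (straight) → pose (-0.0127, -4.1322, -0.1298)
step 6: θ'=1.3702 (R=0.5000) → pose (0.5420, -3.7361, 1.3702)

(0.5420, -3.7361, 1.3702)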